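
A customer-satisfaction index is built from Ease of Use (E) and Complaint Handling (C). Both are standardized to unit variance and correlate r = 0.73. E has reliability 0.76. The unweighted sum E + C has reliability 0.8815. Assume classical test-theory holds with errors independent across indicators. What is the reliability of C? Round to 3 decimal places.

Var(E+C) = 2 + 2·0.73 = 3.460.
True-score variance = ρ_E + ρ_C + 2·0.73, so 0.8815 = (0.76 + ρ_C + 1.46) / 3.460.
ρ_C = 0.8815·3.460 − 0.76 − 1.46 = 0.830.

0.830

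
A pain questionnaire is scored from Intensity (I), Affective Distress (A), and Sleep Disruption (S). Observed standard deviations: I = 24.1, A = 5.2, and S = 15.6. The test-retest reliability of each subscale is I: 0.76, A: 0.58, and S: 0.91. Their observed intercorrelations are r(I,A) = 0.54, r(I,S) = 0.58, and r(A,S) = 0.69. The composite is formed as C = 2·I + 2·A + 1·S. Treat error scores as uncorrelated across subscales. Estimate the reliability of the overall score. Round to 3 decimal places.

Var(C) = 2²·24.1² + 2²·5.2² + 15.6² + 2·[4·24.1·5.2·0.54 + 2·24.1·15.6·0.58 + 2·5.2·15.6·0.69] = 2674.76 + 1637.5 = 4312.26.
Because errors are independent across components, Cov(Tᵢ,Tⱼ) = Cov(Xᵢ,Xⱼ); the off-diagonal part of the true-score variance is the same as above.
True-score variance = [2²·24.1²·0.76 + 2²·5.2²·0.58 + 15.6²·0.91] + 1637.5 = 2049.85 + 1637.5 = 3687.35.
Reliability = 3687.35 / 4312.26 = 0.855.

0.855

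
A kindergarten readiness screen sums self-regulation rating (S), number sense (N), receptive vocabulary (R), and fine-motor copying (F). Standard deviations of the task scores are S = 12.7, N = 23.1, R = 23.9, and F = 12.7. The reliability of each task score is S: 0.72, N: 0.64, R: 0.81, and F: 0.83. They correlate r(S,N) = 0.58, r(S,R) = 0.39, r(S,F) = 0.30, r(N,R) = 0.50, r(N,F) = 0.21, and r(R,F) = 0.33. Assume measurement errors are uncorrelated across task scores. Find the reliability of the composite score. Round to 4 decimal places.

Var(S+N+R+F) = 12.7² + 23.1² + 23.9² + 12.7² + 2·[12.7·23.1·0.58 + 12.7·23.9·0.39 + 12.7·12.7·0.30 + 23.1·23.9·0.50 + 23.1·12.7·0.21 + 23.9·12.7·0.33] = 1427.4 + 1549.47 = 2976.87.
Because errors are independent across components, Cov(Tᵢ,Tⱼ) = Cov(Xᵢ,Xⱼ); the off-diagonal part of the true-score variance is the same as above.
True-score variance = [12.7²·0.72 + 23.1²·0.64 + 23.9²·0.81 + 12.7²·0.83] + 1549.47 = 1054.19 + 1549.47 = 2603.66.
Reliability = 2603.66 / 2976.87 = 0.8746.

0.8746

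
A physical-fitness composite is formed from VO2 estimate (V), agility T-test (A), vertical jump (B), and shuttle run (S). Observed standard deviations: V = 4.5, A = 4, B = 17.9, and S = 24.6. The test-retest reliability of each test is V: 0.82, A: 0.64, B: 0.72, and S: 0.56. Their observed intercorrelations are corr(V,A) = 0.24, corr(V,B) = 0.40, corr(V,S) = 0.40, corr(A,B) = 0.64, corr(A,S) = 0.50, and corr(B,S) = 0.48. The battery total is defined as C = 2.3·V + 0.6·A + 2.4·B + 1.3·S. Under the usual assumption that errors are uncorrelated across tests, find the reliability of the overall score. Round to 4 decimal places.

Var(C) = 2.3²·4.5² + 0.6²·4² + 2.4²·17.9² + 1.3²·24.6² + 2·[1.38·4.5·4·0.24 + 5.52·4.5·17.9·0.40 + 2.99·4.5·24.6·0.40 + 1.44·4·17.9·0.64 + 0.78·4·24.6·0.50 + 3.12·17.9·24.6·0.48] = 2981.16 + 2160.06 = 5141.22.
Under uncorrelated errors the observed covariances equal the true-score covariances, so only the own-variance terms attenuate.
True-score variance = [2.3²·4.5²·0.82 + 0.6²·4²·0.64 + 2.4²·17.9²·0.72 + 1.3²·24.6²·0.56] + 2160.06 = 1993.05 + 2160.06 = 4153.11.
Reliability = 4153.11 / 5141.22 = 0.8078.

0.8078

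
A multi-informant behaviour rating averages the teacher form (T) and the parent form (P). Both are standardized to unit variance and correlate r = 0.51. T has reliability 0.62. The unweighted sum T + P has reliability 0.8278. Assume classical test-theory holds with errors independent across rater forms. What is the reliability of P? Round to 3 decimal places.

0.860

Var(T+P) = 2 + 2·0.51 = 3.020.
True-score variance = ρ_T + ρ_P + 2·0.51, so 0.8278 = (0.62 + ρ_P + 1.02) / 3.020.
ρ_P = 0.8278·3.020 − 0.62 − 1.02 = 0.860.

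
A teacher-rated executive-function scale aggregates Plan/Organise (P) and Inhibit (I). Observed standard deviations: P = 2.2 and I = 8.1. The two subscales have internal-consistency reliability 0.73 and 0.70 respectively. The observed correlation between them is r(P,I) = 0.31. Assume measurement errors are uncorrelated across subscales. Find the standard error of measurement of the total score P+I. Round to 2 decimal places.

4.58

Var(total) = 70.45 + 11.0484 = 81.4984.
True-score variance = 49.4602 + 11.0484 = 60.5086, so reliability = 0.7425.
Error variance = 81.4984 − 60.5086 = 20.9898; SEM = √20.9898 = 4.58.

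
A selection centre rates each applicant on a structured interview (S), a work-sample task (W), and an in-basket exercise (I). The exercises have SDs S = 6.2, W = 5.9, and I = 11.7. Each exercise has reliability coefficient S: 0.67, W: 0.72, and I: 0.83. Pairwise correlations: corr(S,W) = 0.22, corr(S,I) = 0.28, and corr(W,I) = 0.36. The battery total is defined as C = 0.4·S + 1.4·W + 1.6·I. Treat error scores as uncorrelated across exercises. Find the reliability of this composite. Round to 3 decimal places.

0.859

Var(C) = 0.4²·6.2² + 1.4²·5.9² + 1.6²·11.7² + 2·[0.56·6.2·5.9·0.22 + 0.64·6.2·11.7·0.28 + 2.24·5.9·11.7·0.36] = 424.816 + 146.343 = 571.16.
Under uncorrelated errors the observed covariances equal the true-score covariances, so only the own-variance terms attenuate.
True-score variance = [0.4²·6.2²·0.67 + 1.4²·5.9²·0.72 + 1.6²·11.7²·0.83] + 146.343 = 344.109 + 146.343 = 490.452.
Reliability = 490.452 / 571.16 = 0.859.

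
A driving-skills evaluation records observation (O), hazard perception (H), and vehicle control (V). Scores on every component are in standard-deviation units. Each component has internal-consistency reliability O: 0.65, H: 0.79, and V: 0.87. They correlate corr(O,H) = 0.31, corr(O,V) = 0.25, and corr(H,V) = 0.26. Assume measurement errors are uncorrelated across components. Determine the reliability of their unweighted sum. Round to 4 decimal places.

0.8513

Var(O+H+V) = 3 + 2·[0.31 + 0.25 + 0.26] = 3 + 1.64 = 4.64.
Under uncorrelated errors the observed covariances equal the true-score covariances, so only the own-variance terms attenuate.
True-score variance = [0.65 + 0.79 + 0.87] + 1.64 = 2.31 + 1.64 = 3.95.
Reliability = 3.95 / 4.64 = 0.8513.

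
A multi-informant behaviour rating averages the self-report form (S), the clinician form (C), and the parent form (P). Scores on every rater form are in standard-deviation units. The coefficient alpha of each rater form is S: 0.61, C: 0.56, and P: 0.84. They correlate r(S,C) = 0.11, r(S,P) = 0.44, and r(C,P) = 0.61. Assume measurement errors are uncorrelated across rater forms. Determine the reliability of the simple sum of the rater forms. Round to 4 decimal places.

0.8139

Var(S+C+P) = 3 + 2·[0.11 + 0.44 + 0.61] = 3 + 2.32 = 5.32.
Because errors are independent across components, Cov(Tᵢ,Tⱼ) = Cov(Xᵢ,Xⱼ); the off-diagonal part of the true-score variance is the same as above.
True-score variance = [0.61 + 0.56 + 0.84] + 2.32 = 2.01 + 2.32 = 4.33.
Reliability = 4.33 / 5.32 = 0.8139.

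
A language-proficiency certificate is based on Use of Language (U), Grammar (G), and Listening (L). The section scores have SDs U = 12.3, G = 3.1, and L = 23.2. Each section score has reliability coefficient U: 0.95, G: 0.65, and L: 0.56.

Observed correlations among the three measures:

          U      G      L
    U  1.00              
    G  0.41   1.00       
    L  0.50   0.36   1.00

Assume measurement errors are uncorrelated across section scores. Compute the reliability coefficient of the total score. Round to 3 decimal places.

0.768

Var(U+G+L) = 12.3² + 3.1² + 23.2² + 2·[12.3·3.1·0.41 + 12.3·23.2·0.50 + 3.1·23.2·0.36] = 699.14 + 368.409 = 1067.55.
Because errors are independent across components, Cov(Tᵢ,Tⱼ) = Cov(Xᵢ,Xⱼ); the off-diagonal part of the true-score variance is the same as above.
True-score variance = [12.3²·0.95 + 3.1²·0.65 + 23.2²·0.56] + 368.409 = 451.386 + 368.409 = 819.795.
Reliability = 819.795 / 1067.55 = 0.768.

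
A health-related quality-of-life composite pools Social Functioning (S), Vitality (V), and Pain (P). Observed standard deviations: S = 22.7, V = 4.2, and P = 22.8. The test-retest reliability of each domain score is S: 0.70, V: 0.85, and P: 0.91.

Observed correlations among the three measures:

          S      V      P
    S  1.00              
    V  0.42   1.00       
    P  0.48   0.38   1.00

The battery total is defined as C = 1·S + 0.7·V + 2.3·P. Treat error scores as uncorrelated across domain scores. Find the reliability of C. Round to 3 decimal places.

Var(C) = 22.7² + 0.7²·4.2² + 2.3²·22.8² + 2·[0.7·22.7·4.2·0.42 + 2.3·22.7·22.8·0.48 + 1.61·4.2·22.8·0.38] = 3273.89 + 1316 = 4589.89.
With uncorrelated errors the cross-covariances are all true-score covariance, so they carry over unchanged; only the diagonal terms shrink to ρᵢσᵢ².
True-score variance = [22.7²·0.70 + 0.7²·4.2²·0.85 + 2.3²·22.8²·0.91] + 1316 = 2870.51 + 1316 = 4186.51.
Reliability = 4186.51 / 4589.89 = 0.912.

0.912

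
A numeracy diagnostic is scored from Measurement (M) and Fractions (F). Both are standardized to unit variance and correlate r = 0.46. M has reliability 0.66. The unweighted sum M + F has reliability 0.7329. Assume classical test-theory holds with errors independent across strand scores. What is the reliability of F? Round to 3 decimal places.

0.560

Var(M+F) = 2 + 2·0.46 = 2.920.
True-score variance = ρ_M + ρ_F + 2·0.46, so 0.7329 = (0.66 + ρ_F + 0.92) / 2.920.
ρ_F = 0.7329·2.920 − 0.66 − 0.92 = 0.560.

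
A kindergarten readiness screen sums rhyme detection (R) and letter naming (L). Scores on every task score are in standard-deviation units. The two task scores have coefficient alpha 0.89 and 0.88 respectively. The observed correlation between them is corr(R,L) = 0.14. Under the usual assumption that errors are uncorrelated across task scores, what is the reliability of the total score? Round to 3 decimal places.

Var(R+L) = 2 + 2·[0.14] = 2 + 0.28 = 2.28.
Under uncorrelated errors the observed covariances equal the true-score covariances, so only the own-variance terms attenuate.
True-score variance = [0.89 + 0.88] + 0.28 = 1.77 + 0.28 = 2.05.
Reliability = 2.05 / 2.28 = 0.899.

0.899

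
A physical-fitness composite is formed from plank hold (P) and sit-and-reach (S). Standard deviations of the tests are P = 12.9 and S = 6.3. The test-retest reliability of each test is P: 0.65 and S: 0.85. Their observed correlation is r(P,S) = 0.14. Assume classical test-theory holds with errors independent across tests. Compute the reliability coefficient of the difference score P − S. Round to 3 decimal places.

Var(P−S) = 12.9² + 6.3² − 2·12.9·6.3·0.14 = 206.1 − 22.7556 = 183.344.
Under uncorrelated errors the observed covariances equal the true-score covariances, so only the own-variance terms attenuate.
True-score variance = [12.9²·0.65 + 6.3²·0.85] − 22.7556 = 141.903 − 22.7556 = 119.147.
Reliability = 119.147 / 183.344 = 0.650.

0.650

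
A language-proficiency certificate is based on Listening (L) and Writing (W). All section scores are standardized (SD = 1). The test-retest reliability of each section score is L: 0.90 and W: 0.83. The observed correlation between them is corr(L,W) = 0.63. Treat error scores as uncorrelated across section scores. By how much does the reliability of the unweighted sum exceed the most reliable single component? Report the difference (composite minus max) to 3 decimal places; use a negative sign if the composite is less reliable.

Var(sum) = 2 + 1.26 = 3.26; true-score variance = 1.73 + 1.26 = 2.99; composite reliability = 0.9172.
Max component reliability = 0.9000.
Difference = 0.9172 − 0.9000 = 0.017.

0.017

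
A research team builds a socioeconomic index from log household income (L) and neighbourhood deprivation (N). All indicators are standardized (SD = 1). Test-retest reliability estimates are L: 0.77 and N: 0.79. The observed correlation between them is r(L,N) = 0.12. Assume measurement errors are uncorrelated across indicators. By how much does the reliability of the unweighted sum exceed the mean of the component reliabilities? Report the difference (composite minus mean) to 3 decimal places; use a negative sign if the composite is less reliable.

Var(sum) = 2 + 0.24 = 2.24; true-score variance = 1.56 + 0.24 = 1.8; composite reliability = 0.8036.
Mean component reliability = 0.7800.
Difference = 0.8036 − 0.7800 = 0.024.

0.024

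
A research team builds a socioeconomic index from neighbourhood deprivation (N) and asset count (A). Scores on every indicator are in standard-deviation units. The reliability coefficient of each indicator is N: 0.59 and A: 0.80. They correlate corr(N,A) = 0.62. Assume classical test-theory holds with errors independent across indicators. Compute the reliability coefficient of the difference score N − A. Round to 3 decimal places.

Var(N−A) = 1 + 1 − 2·0.62 = 2 − 1.24 = 0.76.
Because errors are independent across components, Cov(Tᵢ,Tⱼ) = Cov(Xᵢ,Xⱼ); the off-diagonal part of the true-score variance is the same as above.
True-score variance = [0.59 + 0.80] − 1.24 = 1.39 − 1.24 = 0.15.
Reliability = 0.15 / 0.76 = 0.197.

0.197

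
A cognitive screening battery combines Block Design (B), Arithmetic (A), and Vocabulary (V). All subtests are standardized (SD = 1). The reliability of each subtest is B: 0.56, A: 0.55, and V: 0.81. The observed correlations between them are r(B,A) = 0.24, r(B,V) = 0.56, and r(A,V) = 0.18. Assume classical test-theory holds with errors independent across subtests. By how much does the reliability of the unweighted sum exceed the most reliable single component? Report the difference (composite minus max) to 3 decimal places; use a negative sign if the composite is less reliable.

Var(sum) = 3 + 1.96 = 4.96; true-score variance = 1.92 + 1.96 = 3.88; composite reliability = 0.7823.
Max component reliability = 0.8100.
Difference = 0.7823 − 0.8100 = -0.028.

-0.028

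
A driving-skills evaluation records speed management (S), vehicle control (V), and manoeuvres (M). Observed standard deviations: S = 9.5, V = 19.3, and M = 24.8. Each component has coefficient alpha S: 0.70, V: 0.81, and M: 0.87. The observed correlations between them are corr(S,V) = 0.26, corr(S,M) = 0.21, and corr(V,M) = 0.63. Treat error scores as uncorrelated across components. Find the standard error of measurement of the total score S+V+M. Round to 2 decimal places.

13.33

Var(total) = 1077.78 + 797.38 = 1875.16.
True-score variance = 899.977 + 797.38 = 1697.36, so reliability = 0.9052.
Error variance = 1875.16 − 1697.36 = 177.803; SEM = √177.803 = 13.33.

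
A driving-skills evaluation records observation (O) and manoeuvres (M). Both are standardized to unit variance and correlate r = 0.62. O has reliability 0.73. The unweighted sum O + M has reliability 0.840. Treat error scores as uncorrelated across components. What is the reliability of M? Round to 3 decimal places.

Var(O+M) = 2 + 2·0.62 = 3.240.
True-score variance = ρ_O + ρ_M + 2·0.62, so 0.840 = (0.73 + ρ_M + 1.24) / 3.240.
ρ_M = 0.840·3.240 − 0.73 − 1.24 = 0.752.

0.752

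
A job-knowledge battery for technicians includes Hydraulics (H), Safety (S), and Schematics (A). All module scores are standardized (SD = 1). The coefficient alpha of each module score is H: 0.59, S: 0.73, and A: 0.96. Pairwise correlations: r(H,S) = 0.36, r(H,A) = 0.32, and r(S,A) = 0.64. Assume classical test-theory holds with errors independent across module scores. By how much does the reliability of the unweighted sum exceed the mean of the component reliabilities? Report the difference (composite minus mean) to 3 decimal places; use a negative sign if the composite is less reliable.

Var(sum) = 3 + 2.64 = 5.64; true-score variance = 2.28 + 2.64 = 4.92; composite reliability = 0.8723.
Mean component reliability = 0.7600.
Difference = 0.8723 − 0.7600 = 0.112.

0.112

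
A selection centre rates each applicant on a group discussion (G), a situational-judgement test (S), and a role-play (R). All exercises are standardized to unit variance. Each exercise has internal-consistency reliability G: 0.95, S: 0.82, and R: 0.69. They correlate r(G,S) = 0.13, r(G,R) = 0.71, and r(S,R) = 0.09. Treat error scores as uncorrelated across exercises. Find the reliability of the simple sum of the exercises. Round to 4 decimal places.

0.8889

Var(G+S+R) = 3 + 2·[0.13 + 0.71 + 0.09] = 3 + 1.86 = 4.86.
Under uncorrelated errors the observed covariances equal the true-score covariances, so only the own-variance terms attenuate.
True-score variance = [0.95 + 0.82 + 0.69] + 1.86 = 2.46 + 1.86 = 4.32.
Reliability = 4.32 / 4.86 = 0.8889.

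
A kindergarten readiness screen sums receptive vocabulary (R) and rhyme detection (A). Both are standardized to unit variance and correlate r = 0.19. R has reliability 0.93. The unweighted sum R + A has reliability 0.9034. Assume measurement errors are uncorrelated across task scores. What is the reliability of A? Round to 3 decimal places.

Var(R+A) = 2 + 2·0.19 = 2.380.
True-score variance = ρ_R + ρ_A + 2·0.19, so 0.9034 = (0.93 + ρ_A + 0.38) / 2.380.
ρ_A = 0.9034·2.380 − 0.93 − 0.38 = 0.840.

0.840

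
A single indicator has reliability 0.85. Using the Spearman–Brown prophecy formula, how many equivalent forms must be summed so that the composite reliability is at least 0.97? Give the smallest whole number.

k ≥ ρ*(1−ρ₁)/(ρ₁(1−ρ*)) = 0.97·0.15 / (0.85·0.03) = 5.706.
Smallest integer k = 6.

6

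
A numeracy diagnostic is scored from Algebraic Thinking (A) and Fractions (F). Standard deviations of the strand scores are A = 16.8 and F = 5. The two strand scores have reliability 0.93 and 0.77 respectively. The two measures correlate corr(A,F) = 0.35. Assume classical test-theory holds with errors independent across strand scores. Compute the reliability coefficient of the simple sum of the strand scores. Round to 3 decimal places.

0.930

Var(A+F) = 16.8² + 5² + 2·[16.8·5·0.35] = 307.24 + 58.8 = 366.04.
With uncorrelated errors the cross-covariances are all true-score covariance, so they carry over unchanged; only the diagonal terms shrink to ρᵢσᵢ².
True-score variance = [16.8²·0.93 + 5²·0.77] + 58.8 = 281.733 + 58.8 = 340.533.
Reliability = 340.533 / 366.04 = 0.930.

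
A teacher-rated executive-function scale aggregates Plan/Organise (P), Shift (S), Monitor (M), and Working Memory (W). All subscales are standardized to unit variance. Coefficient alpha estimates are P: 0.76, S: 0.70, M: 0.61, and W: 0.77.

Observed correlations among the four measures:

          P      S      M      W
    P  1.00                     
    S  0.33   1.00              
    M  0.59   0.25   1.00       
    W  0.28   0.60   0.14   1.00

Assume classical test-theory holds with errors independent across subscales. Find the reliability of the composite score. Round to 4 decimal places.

Var(P+S+M+W) = 4 + 2·[0.33 + 0.59 + 0.28 + 0.25 + 0.60 + 0.14] = 4 + 4.38 = 8.38.
With uncorrelated errors the cross-covariances are all true-score covariance, so they carry over unchanged; only the diagonal terms shrink to ρᵢσᵢ².
True-score variance = [0.76 + 0.70 + 0.61 + 0.77] + 4.38 = 2.84 + 4.38 = 7.22.
Reliability = 7.22 / 8.38 = 0.8616.

0.8616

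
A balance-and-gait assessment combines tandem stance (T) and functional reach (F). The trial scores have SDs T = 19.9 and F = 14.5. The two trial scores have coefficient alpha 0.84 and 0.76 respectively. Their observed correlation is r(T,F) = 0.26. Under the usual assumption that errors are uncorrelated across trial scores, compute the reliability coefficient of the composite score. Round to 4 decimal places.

0.8495

Var(T+F) = 19.9² + 14.5² + 2·[19.9·14.5·0.26] = 606.26 + 150.046 = 756.306.
With uncorrelated errors the cross-covariances are all true-score covariance, so they carry over unchanged; only the diagonal terms shrink to ρᵢσᵢ².
True-score variance = [19.9²·0.84 + 14.5²·0.76] + 150.046 = 492.438 + 150.046 = 642.484.
Reliability = 642.484 / 756.306 = 0.8495.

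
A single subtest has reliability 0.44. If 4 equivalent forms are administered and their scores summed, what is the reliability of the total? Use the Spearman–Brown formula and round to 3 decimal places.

0.759

ρ_k = kρ / (1 + (k−1)ρ) = 4·0.44 / (1 + 3·0.44) = 1.760 / 2.320 = 0.759.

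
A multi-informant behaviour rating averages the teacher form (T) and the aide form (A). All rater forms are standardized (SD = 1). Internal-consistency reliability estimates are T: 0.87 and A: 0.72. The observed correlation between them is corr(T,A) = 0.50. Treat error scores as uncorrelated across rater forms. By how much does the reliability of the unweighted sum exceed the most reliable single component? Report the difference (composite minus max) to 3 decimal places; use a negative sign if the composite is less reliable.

-0.007

Var(sum) = 2 + 1 = 3; true-score variance = 1.59 + 1 = 2.59; composite reliability = 0.8633.
Max component reliability = 0.8700.
Difference = 0.8633 − 0.8700 = -0.007.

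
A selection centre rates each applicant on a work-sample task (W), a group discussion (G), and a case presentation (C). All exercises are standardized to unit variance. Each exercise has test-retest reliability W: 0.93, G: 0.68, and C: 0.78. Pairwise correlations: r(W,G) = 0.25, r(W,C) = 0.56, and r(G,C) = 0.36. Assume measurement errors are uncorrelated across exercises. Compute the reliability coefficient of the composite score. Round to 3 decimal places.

Var(W+G+C) = 3 + 2·[0.25 + 0.56 + 0.36] = 3 + 2.34 = 5.34.
With uncorrelated errors the cross-covariances are all true-score covariance, so they carry over unchanged; only the diagonal terms shrink to ρᵢσᵢ².
True-score variance = [0.93 + 0.68 + 0.78] + 2.34 = 2.39 + 2.34 = 4.73.
Reliability = 4.73 / 5.34 = 0.886.

0.886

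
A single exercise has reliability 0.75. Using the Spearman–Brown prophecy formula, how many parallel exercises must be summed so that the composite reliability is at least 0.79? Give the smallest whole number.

k ≥ ρ*(1−ρ₁)/(ρ₁(1−ρ*)) = 0.79·0.25 / (0.75·0.21) = 1.254.
Smallest integer k = 2.

2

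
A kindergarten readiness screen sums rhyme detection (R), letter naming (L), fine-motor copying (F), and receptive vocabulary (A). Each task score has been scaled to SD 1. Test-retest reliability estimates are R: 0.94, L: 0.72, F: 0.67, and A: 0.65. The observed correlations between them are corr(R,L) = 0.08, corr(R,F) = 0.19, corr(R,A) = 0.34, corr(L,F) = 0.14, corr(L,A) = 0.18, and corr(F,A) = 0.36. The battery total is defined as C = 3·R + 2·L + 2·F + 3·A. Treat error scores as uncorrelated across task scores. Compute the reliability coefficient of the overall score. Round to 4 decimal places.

Var(C) = 3² + 2² + 2² + 3² + 2·[6·0.08 + 6·0.19 + 9·0.34 + 4·0.14 + 6·0.18 + 6·0.36] = 26 + 16.96 = 42.96.
Because errors are independent across components, Cov(Tᵢ,Tⱼ) = Cov(Xᵢ,Xⱼ); the off-diagonal part of the true-score variance is the same as above.
True-score variance = [3²·0.94 + 2²·0.72 + 2²·0.67 + 3²·0.65] + 16.96 = 19.87 + 16.96 = 36.83.
Reliability = 36.83 / 42.96 = 0.8573.

0.8573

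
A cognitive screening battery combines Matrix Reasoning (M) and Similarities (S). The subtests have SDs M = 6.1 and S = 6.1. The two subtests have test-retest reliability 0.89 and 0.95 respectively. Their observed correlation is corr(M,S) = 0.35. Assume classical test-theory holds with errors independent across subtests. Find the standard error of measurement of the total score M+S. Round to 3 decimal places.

Var(total) = 74.42 + 26.047 = 100.467.
True-score variance = 68.4664 + 26.047 = 94.5134, so reliability = 0.9407.
Error variance = 100.467 − 94.5134 = 5.9536; SEM = √5.9536 = 2.440.

2.440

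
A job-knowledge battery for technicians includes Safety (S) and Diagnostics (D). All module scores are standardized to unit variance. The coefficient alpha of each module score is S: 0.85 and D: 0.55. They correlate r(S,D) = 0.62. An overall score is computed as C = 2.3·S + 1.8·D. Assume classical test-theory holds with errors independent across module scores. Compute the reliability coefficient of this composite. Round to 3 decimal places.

0.835

Var(C) = 2.3² + 1.8² + 2·[4.14·0.62] = 8.53 + 5.1336 = 13.6636.
Because errors are independent across components, Cov(Tᵢ,Tⱼ) = Cov(Xᵢ,Xⱼ); the off-diagonal part of the true-score variance is the same as above.
True-score variance = [2.3²·0.85 + 1.8²·0.55] + 5.1336 = 6.2785 + 5.1336 = 11.4121.
Reliability = 11.4121 / 13.6636 = 0.835.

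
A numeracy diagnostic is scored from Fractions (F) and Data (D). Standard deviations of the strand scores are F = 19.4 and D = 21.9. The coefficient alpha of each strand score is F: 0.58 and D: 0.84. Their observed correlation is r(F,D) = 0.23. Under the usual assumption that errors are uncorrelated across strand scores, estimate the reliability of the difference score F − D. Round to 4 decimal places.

0.6445

Var(F−D) = 19.4² + 21.9² − 2·19.4·21.9·0.23 = 855.97 − 195.436 = 660.534.
Under uncorrelated errors the observed covariances equal the true-score covariances, so only the own-variance terms attenuate.
True-score variance = [19.4²·0.58 + 21.9²·0.84] − 195.436 = 621.161 − 195.436 = 425.726.
Reliability = 425.726 / 660.534 = 0.6445.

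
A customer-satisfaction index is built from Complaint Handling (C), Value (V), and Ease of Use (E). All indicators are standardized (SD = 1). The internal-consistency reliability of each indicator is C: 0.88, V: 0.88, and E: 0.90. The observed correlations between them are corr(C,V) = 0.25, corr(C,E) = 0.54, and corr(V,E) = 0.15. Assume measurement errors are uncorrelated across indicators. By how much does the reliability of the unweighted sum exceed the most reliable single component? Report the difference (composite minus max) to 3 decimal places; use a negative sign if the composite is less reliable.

0.030

Var(sum) = 3 + 1.88 = 4.88; true-score variance = 2.66 + 1.88 = 4.54; composite reliability = 0.9303.
Max component reliability = 0.9000.
Difference = 0.9303 − 0.9000 = 0.030.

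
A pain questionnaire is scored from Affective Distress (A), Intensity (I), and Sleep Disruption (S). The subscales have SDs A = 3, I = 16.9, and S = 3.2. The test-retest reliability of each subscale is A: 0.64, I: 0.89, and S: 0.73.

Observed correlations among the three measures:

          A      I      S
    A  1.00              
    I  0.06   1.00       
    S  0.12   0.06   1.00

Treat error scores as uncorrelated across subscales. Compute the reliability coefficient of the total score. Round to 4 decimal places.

0.8830

Var(A+I+S) = 3² + 16.9² + 3.2² + 2·[3·16.9·0.06 + 3·3.2·0.12 + 16.9·3.2·0.06] = 304.85 + 14.8776 = 319.728.
Because errors are independent across components, Cov(Tᵢ,Tⱼ) = Cov(Xᵢ,Xⱼ); the off-diagonal part of the true-score variance is the same as above.
True-score variance = [3²·0.64 + 16.9²·0.89 + 3.2²·0.73] + 14.8776 = 267.428 + 14.8776 = 282.306.
Reliability = 282.306 / 319.728 = 0.8830.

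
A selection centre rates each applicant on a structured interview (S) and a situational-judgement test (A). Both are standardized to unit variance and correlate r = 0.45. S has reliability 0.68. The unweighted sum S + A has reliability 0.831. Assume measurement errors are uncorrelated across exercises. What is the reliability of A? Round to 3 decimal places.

Var(S+A) = 2 + 2·0.45 = 2.900.
True-score variance = ρ_S + ρ_A + 2·0.45, so 0.831 = (0.68 + ρ_A + 0.90) / 2.900.
ρ_A = 0.831·2.900 − 0.68 − 0.90 = 0.830.

0.830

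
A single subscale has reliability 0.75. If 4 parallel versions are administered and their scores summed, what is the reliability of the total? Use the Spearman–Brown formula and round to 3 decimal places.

0.923

ρ_k = kρ / (1 + (k−1)ρ) = 4·0.75 / (1 + 3·0.75) = 3.000 / 3.250 = 0.923.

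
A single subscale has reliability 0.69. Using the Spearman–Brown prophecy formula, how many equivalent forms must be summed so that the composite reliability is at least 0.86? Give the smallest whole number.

3

k ≥ ρ*(1−ρ₁)/(ρ₁(1−ρ*)) = 0.86·0.31 / (0.69·0.14) = 2.760.
Smallest integer k = 3.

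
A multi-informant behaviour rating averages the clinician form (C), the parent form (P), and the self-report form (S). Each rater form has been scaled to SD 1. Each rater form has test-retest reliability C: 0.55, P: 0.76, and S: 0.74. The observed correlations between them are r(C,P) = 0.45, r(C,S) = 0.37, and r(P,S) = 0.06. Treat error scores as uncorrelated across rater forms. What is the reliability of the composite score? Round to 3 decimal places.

0.800

Var(C+P+S) = 3 + 2·[0.45 + 0.37 + 0.06] = 3 + 1.76 = 4.76.
Under uncorrelated errors the observed covariances equal the true-score covariances, so only the own-variance terms attenuate.
True-score variance = [0.55 + 0.76 + 0.74] + 1.76 = 2.05 + 1.76 = 3.81.
Reliability = 3.81 / 4.76 = 0.800.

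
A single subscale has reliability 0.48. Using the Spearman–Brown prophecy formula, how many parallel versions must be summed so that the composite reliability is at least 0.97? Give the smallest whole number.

36

k ≥ ρ*(1−ρ₁)/(ρ₁(1−ρ*)) = 0.97·0.52 / (0.48·0.03) = 35.028.
Smallest integer k = 36.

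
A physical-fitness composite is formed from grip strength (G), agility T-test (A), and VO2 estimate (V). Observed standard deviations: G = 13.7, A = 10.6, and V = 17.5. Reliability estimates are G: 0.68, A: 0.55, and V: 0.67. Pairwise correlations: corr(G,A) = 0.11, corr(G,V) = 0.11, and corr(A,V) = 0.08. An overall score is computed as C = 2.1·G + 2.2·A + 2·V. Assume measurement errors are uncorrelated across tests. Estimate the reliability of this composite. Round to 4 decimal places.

Var(C) = 2.1²·13.7² + 2.2²·10.6² + 2²·17.5² + 2·[4.62·13.7·10.6·0.11 + 4.2·13.7·17.5·0.11 + 4.4·10.6·17.5·0.08] = 2596.54 + 499.723 = 3096.26.
Under uncorrelated errors the observed covariances equal the true-score covariances, so only the own-variance terms attenuate.
True-score variance = [2.1²·13.7²·0.68 + 2.2²·10.6²·0.55 + 2²·17.5²·0.67] + 499.723 = 1682.7 + 499.723 = 2182.42.
Reliability = 2182.42 / 3096.26 = 0.7049.

0.7049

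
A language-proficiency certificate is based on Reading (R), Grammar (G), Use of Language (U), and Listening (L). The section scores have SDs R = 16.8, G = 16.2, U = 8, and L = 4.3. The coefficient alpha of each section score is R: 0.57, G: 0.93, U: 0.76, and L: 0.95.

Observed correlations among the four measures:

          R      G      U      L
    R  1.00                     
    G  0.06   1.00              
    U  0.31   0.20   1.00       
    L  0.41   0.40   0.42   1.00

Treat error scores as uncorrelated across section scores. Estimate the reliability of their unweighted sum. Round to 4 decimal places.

0.8338

Var(R+G+U+L) = 16.8² + 16.2² + 8² + 4.3² + 2·[16.8·16.2·0.06 + 16.8·8·0.31 + 16.8·4.3·0.41 + 16.2·8·0.20 + 16.2·4.3·0.40 + 8·4.3·0.42] = 627.17 + 311.688 = 938.858.
With uncorrelated errors the cross-covariances are all true-score covariance, so they carry over unchanged; only the diagonal terms shrink to ρᵢσᵢ².
True-score variance = [16.8²·0.57 + 16.2²·0.93 + 8²·0.76 + 4.3²·0.95] + 311.688 = 471.151 + 311.688 = 782.84.
Reliability = 782.84 / 938.858 = 0.8338.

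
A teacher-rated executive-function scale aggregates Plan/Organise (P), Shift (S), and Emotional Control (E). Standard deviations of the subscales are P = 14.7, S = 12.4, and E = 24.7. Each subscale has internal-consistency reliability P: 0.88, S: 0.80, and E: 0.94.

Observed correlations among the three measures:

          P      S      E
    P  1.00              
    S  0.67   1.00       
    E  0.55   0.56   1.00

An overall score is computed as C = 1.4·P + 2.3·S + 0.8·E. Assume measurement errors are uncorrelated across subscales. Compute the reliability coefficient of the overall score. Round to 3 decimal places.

Var(C) = 1.4²·14.7² + 2.3²·12.4² + 0.8²·24.7² + 2·[3.22·14.7·12.4·0.67 + 1.12·14.7·24.7·0.55 + 1.84·12.4·24.7·0.56] = 1627.38 + 1865.01 = 3492.39.
With uncorrelated errors the cross-covariances are all true-score covariance, so they carry over unchanged; only the diagonal terms shrink to ρᵢσᵢ².
True-score variance = [1.4²·14.7²·0.88 + 2.3²·12.4²·0.80 + 0.8²·24.7²·0.94] + 1865.01 = 1390.45 + 1865.01 = 3255.46.
Reliability = 3255.46 / 3492.39 = 0.932.

0.932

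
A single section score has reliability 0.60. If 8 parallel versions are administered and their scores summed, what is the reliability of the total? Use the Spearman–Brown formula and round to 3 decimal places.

ρ_k = kρ / (1 + (k−1)ρ) = 8·0.60 / (1 + 7·0.60) = 4.800 / 5.200 = 0.923.

0.923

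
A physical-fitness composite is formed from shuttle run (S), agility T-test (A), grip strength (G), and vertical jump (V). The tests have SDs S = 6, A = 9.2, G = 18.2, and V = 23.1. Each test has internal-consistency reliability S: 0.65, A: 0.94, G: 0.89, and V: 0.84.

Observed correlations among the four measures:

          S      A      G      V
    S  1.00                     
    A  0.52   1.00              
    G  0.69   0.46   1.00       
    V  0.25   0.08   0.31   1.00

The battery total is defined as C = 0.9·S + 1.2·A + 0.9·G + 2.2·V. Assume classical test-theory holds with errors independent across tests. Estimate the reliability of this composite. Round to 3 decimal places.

Var(C) = 0.9²·6² + 1.2²·9.2² + 0.9²·18.2² + 2.2²·23.1² + 2·[1.08·6·9.2·0.52 + 0.81·6·18.2·0.69 + 1.98·6·23.1·0.25 + 1.08·9.2·18.2·0.46 + 2.64·9.2·23.1·0.08 + 1.98·18.2·23.1·0.31] = 3002.02 + 1093.52 = 4095.54.
With uncorrelated errors the cross-covariances are all true-score covariance, so they carry over unchanged; only the diagonal terms shrink to ρᵢσᵢ².
True-score variance = [0.9²·6²·0.65 + 1.2²·9.2²·0.94 + 0.9²·18.2²·0.89 + 2.2²·23.1²·0.84] + 1093.52 = 2541.76 + 1093.52 = 3635.28.
Reliability = 3635.28 / 4095.54 = 0.888.

0.888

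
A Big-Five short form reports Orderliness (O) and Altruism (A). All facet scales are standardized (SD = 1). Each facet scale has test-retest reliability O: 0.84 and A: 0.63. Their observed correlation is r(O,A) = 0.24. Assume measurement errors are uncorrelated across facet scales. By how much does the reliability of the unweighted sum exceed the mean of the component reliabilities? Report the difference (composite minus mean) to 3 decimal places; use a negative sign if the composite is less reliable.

0.051

Var(sum) = 2 + 0.48 = 2.48; true-score variance = 1.47 + 0.48 = 1.95; composite reliability = 0.7863.
Mean component reliability = 0.7350.
Difference = 0.7863 − 0.7350 = 0.051.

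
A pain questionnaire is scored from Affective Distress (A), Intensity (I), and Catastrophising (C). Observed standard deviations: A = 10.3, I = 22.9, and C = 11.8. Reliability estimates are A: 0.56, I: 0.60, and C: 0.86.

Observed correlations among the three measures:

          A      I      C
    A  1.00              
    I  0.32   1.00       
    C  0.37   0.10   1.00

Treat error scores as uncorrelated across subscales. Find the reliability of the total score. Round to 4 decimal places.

Var(A+I+C) = 10.3² + 22.9² + 11.8² + 2·[10.3·22.9·0.32 + 10.3·11.8·0.37 + 22.9·11.8·0.10] = 769.74 + 294.94 = 1064.68.
With uncorrelated errors the cross-covariances are all true-score covariance, so they carry over unchanged; only the diagonal terms shrink to ρᵢσᵢ².
True-score variance = [10.3²·0.56 + 22.9²·0.60 + 11.8²·0.86] + 294.94 = 493.803 + 294.94 = 788.743.
Reliability = 788.743 / 1064.68 = 0.7408.

0.7408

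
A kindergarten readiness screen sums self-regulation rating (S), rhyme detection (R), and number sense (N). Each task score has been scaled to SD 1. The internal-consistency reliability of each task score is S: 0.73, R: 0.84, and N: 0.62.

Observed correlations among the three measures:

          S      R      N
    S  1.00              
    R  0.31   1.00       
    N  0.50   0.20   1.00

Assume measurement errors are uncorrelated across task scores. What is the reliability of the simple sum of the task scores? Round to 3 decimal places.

Var(S+R+N) = 3 + 2·[0.31 + 0.50 + 0.20] = 3 + 2.02 = 5.02.
With uncorrelated errors the cross-covariances are all true-score covariance, so they carry over unchanged; only the diagonal terms shrink to ρᵢσᵢ².
True-score variance = [0.73 + 0.84 + 0.62] + 2.02 = 2.19 + 2.02 = 4.21.
Reliability = 4.21 / 5.02 = 0.839.

0.839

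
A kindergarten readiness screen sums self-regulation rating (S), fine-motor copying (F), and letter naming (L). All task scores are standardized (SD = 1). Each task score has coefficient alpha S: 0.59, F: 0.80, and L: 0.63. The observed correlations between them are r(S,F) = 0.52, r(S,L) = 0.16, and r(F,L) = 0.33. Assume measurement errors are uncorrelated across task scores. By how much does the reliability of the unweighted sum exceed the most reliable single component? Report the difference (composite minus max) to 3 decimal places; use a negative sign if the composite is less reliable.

0.005

Var(sum) = 3 + 2.02 = 5.02; true-score variance = 2.02 + 2.02 = 4.04; composite reliability = 0.8048.
Max component reliability = 0.8000.
Difference = 0.8048 − 0.8000 = 0.005.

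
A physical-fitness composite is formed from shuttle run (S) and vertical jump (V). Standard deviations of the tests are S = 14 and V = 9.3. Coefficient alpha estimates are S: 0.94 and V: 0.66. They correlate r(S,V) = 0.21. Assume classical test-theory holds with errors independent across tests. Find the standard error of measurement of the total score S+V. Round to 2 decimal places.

6.42

Var(total) = 282.49 + 54.684 = 337.174.
True-score variance = 241.323 + 54.684 = 296.007, so reliability = 0.8779.
Error variance = 337.174 − 296.007 = 41.1666; SEM = √41.1666 = 6.42.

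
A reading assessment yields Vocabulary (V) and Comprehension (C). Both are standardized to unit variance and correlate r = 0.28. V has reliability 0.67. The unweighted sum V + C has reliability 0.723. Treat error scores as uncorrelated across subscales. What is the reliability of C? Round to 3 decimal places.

Var(V+C) = 2 + 2·0.28 = 2.560.
True-score variance = ρ_V + ρ_C + 2·0.28, so 0.723 = (0.67 + ρ_C + 0.56) / 2.560.
ρ_C = 0.723·2.560 − 0.67 − 0.56 = 0.621.

0.621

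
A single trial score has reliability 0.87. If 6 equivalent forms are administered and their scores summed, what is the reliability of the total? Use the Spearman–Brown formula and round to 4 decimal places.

ρ_k = kρ / (1 + (k−1)ρ) = 6·0.87 / (1 + 5·0.87) = 5.220 / 5.350 = 0.9757.

0.9757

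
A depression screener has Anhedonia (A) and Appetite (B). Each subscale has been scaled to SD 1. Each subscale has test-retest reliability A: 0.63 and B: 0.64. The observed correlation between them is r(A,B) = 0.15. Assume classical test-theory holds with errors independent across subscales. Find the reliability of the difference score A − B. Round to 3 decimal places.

0.571

Var(A−B) = 1 + 1 − 2·0.15 = 2 − 0.3 = 1.7.
Under uncorrelated errors the observed covariances equal the true-score covariances, so only the own-variance terms attenuate.
True-score variance = [0.63 + 0.64] − 0.3 = 1.27 − 0.3 = 0.97.
Reliability = 0.97 / 1.7 = 0.571.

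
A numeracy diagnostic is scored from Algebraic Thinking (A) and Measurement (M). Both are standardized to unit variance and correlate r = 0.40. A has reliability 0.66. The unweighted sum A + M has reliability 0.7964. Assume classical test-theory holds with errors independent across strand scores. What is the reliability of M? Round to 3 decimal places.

Var(A+M) = 2 + 2·0.40 = 2.800.
True-score variance = ρ_A + ρ_M + 2·0.40, so 0.7964 = (0.66 + ρ_M + 0.80) / 2.800.
ρ_M = 0.7964·2.800 − 0.66 − 0.80 = 0.770.

0.770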